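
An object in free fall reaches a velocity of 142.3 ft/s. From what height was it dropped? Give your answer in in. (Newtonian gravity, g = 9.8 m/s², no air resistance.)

v = 142.3 ft/s × 0.3048 = 43.373 m/s
h = v² / (2g) = 43.373² / (2 × 9.8) = 95.9805 m
h = 95.9805 m / 0.0254 = 3779 in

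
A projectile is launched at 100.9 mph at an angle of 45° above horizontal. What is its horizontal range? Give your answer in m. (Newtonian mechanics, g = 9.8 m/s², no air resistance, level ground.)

v₀ = 100.9 mph × 0.44704 = 45.1063 m/s
R = v₀² × sin(2θ) / g = 45.1063² × sin(2 × 45°) / 9.8 = 2034.58 × 1.0 / 9.8 = 207.6 m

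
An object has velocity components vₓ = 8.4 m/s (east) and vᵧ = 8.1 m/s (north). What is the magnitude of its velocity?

|v| = √(vₓ² + vᵧ²) = √(8.4² + 8.1²) = √(136.17) = 11.67 m/s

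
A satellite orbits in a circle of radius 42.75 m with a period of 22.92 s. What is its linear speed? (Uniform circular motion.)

v = 2πr/T = 2π×42.75/22.92 = 11.72 m/s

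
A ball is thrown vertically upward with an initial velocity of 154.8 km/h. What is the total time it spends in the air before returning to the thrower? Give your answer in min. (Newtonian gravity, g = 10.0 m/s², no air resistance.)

v₀ = 154.8 km/h × 0.2777777777777778 = 43.0 m/s
t_total = 2 × v₀ / g = 2 × 43.0 / 10.0 = 8.6 s
t_total = 8.6 s / 60.0 = 0.1433 min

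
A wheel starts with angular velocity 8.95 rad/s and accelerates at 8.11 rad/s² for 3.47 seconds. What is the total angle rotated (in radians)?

θ = ω₀t + ½αt² = 8.95×3.47 + ½×8.11×3.47² = 79.88 rad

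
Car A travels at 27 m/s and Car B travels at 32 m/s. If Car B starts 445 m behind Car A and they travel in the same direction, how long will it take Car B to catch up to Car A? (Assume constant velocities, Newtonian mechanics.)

Relative speed: v_rel = 32 - 27 = 5 m/s
Time to catch: t = d₀/v_rel = 445/5 = 89.0 s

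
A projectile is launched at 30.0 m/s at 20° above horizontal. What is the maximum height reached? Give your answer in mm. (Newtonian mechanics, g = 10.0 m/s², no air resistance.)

H = v₀² × sin²(θ) / (2g) = 30.0² × sin(20°)² / (2 × 10.0) = 900.0 × 0.116978 / 20.0 = 5.26401 m
H = 5.26401 m / 0.001 = 5264 mm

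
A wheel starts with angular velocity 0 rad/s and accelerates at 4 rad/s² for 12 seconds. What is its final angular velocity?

ω = ω₀ + αt = 0 + 4 × 12 = 48 rad/s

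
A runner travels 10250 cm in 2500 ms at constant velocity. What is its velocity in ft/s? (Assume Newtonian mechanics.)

d = 10250 cm × 0.01 = 102.5 m
t = 2500 ms × 0.001 = 2.5 s
v = d / t = 102.5 / 2.5 = 41.0 m/s
v = 41.0 m/s / 0.3048 = 134.5 ft/s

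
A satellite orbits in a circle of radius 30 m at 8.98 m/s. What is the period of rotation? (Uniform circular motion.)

T = 2πr/v = 2π×30/8.98 = 20.99 s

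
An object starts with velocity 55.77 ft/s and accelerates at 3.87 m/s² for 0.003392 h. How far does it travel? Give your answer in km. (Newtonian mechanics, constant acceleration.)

v₀ = 55.77 ft/s × 0.3048 = 16.9987 m/s
t = 0.003392 h × 3600.0 = 12.2112 s
d = v₀ × t + ½ × a × t² = 16.9987 × 12.2112 + 0.5 × 3.87 × 12.2112² = 496.109 m
d = 496.109 m / 1000.0 = 0.4961 km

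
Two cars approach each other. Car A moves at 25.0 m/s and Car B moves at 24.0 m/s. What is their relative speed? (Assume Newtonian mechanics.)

v_rel = v_A + v_B = 25.0 + 24.0 = 49.0 m/s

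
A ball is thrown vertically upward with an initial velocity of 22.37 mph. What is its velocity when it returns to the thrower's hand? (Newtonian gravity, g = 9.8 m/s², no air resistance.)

By conservation of energy (no air resistance), the ball returns to the throw height with the same speed as launch, but directed downward.
|v_ground| = v₀ = 22.37 mph
v_ground = 22.37 mph (downward)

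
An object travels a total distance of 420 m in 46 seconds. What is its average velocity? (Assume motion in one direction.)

v_avg = Δd / Δt = 420 / 46 = 9.13 m/s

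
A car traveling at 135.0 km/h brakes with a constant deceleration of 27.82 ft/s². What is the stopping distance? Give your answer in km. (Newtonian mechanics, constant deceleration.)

v₀ = 135.0 km/h × 0.2777777777777778 = 37.5 m/s
a = 27.82 ft/s² × 0.3048 = 8.47954 m/s²
d = v₀² / (2a) = 37.5² / (2 × 8.47954) = 1406.25 / 16.9591 = 82.9201 m
d = 82.9201 m / 1000.0 = 0.08292 km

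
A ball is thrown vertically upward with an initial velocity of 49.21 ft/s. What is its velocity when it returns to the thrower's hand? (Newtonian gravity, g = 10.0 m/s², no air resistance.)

By conservation of energy (no air resistance), the ball returns to the throw height with the same speed as launch, but directed downward.
|v_ground| = v₀ = 49.21 ft/s
v_ground = 49.21 ft/s (downward)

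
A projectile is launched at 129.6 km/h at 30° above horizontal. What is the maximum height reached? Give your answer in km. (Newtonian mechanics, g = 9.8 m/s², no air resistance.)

v₀ = 129.6 km/h × 0.2777777777777778 = 36.0 m/s
H = v₀² × sin²(θ) / (2g) = 36.0² × sin(30°)² / (2 × 9.8) = 1296.0 × 0.25 / 19.6 = 16.5306 m
H = 16.5306 m / 1000.0 = 0.01653 km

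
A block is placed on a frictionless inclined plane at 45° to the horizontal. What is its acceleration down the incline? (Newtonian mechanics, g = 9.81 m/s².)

a = g sin(θ) = 9.81 × sin(45°) = 9.81 × 0.7071 = 6.94 m/s²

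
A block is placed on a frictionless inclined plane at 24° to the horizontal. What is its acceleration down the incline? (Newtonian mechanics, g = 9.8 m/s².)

a = g sin(θ) = 9.8 × sin(24°) = 9.8 × 0.4067 = 3.99 m/s²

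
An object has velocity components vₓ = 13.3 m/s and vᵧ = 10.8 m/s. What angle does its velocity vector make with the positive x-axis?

θ = arctan(vᵧ/vₓ) = arctan(10.8/13.3) = 39.08°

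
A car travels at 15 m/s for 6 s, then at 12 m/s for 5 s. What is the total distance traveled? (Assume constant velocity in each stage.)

d₁ = v₁t₁ = 15 × 6 = 90 m
d₂ = v₂t₂ = 12 × 5 = 60 m
d_total = 90 + 60 = 150 m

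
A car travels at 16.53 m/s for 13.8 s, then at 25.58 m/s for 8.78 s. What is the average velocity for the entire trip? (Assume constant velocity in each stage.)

d₁ = v₁t₁ = 16.53 × 13.8 = 228.114 m
d₂ = v₂t₂ = 25.58 × 8.78 = 224.5924 m
d_total = 452.7064 m, t_total = 22.58 s
v_avg = d_total/t_total = 452.7064/22.58 = 20.05 m/s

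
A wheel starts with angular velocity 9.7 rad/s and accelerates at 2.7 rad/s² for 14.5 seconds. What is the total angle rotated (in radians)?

θ = ω₀t + ½αt² = 9.7×14.5 + ½×2.7×14.5² = 424.49 rad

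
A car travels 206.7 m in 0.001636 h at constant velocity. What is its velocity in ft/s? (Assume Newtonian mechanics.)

t = 0.001636 h × 3600.0 = 5.8896 s
v = d / t = 206.7 / 5.8896 = 35.0958 m/s
v = 35.0958 m/s / 0.3048 = 115.1 ft/s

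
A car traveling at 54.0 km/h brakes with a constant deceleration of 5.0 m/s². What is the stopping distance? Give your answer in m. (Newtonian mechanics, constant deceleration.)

v₀ = 54.0 km/h × 0.2777777777777778 = 15.0 m/s
d = v₀² / (2a) = 15.0² / (2 × 5.0) = 225.0 / 10.0 = 22.5 m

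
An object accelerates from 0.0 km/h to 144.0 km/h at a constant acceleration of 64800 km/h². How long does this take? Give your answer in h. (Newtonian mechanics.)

v₀ = 0.0 km/h × 0.2777777777777778 = 0.0 m/s
v = 144.0 km/h × 0.2777777777777778 = 40.0 m/s
a = 64800 km/h² × 7.716049382716049e-05 = 5.0 m/s²
t = (v - v₀) / a = (40.0 - 0.0) / 5.0 = 8.0 s
t = 8.0 s / 3600.0 = 0.002222 h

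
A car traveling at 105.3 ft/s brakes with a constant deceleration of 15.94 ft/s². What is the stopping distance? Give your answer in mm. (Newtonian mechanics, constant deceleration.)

v₀ = 105.3 ft/s × 0.3048 = 32.0954 m/s
a = 15.94 ft/s² × 0.3048 = 4.85851 m/s²
d = v₀² / (2a) = 32.0954² / (2 × 4.85851) = 1030.11 / 9.71702 = 106.011 m
d = 106.011 m / 0.001 = 106000 mm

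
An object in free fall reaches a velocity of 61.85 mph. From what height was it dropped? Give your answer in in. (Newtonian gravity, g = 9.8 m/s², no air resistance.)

v = 61.85 mph × 0.44704 = 27.6494 m/s
h = v² / (2g) = 27.6494² / (2 × 9.8) = 39.0046 m
h = 39.0046 m / 0.0254 = 1536 in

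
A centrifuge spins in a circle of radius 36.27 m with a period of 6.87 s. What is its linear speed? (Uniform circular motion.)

v = 2πr/T = 2π×36.27/6.87 = 33.17 m/s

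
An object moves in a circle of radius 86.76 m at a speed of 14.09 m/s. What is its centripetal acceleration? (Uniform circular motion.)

a_c = v²/r = 14.09²/86.76 = 198.5281/86.76 = 2.29 m/s²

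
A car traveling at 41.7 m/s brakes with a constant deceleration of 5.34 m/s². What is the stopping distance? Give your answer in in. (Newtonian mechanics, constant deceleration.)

d = v₀² / (2a) = 41.7² / (2 × 5.34) = 1738.89 / 10.68 = 162.817 m
d = 162.817 m / 0.0254 = 6410 in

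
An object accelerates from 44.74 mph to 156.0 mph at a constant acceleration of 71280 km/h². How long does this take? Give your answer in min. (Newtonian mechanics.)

v₀ = 44.74 mph × 0.44704 = 20.0006 m/s
v = 156.0 mph × 0.44704 = 69.7382 m/s
a = 71280 km/h² × 7.716049382716049e-05 = 5.5 m/s²
t = (v - v₀) / a = (69.7382 - 20.0006) / 5.5 = 9.0432 s
t = 9.0432 s / 60.0 = 0.1507 min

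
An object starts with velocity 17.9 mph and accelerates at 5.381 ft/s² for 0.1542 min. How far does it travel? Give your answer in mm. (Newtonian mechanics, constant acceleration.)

v₀ = 17.9 mph × 0.44704 = 8.00202 m/s
a = 5.381 ft/s² × 0.3048 = 1.64013 m/s²
t = 0.1542 min × 60.0 = 9.252 s
d = v₀ × t + ½ × a × t² = 8.00202 × 9.252 + 0.5 × 1.64013 × 9.252² = 144.232 m
d = 144.232 m / 0.001 = 144200 mm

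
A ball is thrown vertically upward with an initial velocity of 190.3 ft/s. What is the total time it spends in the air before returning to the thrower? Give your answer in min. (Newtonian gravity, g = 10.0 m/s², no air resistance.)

v₀ = 190.3 ft/s × 0.3048 = 58.0034 m/s
t_total = 2 × v₀ / g = 2 × 58.0034 / 10.0 = 11.6007 s
t_total = 11.6007 s / 60.0 = 0.1933 min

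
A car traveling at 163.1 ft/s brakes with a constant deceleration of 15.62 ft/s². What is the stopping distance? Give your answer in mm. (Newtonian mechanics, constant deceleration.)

v₀ = 163.1 ft/s × 0.3048 = 49.7129 m/s
a = 15.62 ft/s² × 0.3048 = 4.76098 m/s²
d = v₀² / (2a) = 49.7129² / (2 × 4.76098) = 2471.37 / 9.52196 = 259.544 m
d = 259.544 m / 0.001 = 259500 mm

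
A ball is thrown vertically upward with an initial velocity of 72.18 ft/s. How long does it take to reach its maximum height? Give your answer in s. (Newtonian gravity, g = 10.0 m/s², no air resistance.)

v₀ = 72.18 ft/s × 0.3048 = 22.0005 m/s
t_up = v₀ / g = 22.0005 / 10.0 = 2.2 s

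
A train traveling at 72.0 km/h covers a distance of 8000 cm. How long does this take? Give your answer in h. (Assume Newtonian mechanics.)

d = 8000 cm × 0.01 = 80.0 m
v = 72.0 km/h × 0.2777777777777778 = 20.0 m/s
t = d / v = 80.0 / 20.0 = 4.0 s
t = 4.0 s / 3600.0 = 0.001111 h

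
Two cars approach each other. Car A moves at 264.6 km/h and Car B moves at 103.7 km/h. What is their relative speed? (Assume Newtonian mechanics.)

v_rel = v_A + v_B = 264.6 + 103.7 = 368.3 km/h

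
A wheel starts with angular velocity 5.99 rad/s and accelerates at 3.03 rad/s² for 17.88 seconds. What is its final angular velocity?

ω = ω₀ + αt = 5.99 + 3.03 × 17.88 = 60.17 rad/s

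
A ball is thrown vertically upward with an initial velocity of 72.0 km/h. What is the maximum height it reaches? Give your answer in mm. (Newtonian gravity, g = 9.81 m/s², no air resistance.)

v₀ = 72.0 km/h × 0.2777777777777778 = 20.0 m/s
h_max = v₀² / (2g) = 20.0² / (2 × 9.81) = 400.0 / 19.62 = 20.3874 m
h_max = 20.3874 m / 0.001 = 20390 mm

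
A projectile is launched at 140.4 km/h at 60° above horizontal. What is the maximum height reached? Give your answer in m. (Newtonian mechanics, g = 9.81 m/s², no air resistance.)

v₀ = 140.4 km/h × 0.2777777777777778 = 39.0 m/s
H = v₀² × sin²(θ) / (2g) = 39.0² × sin(60°)² / (2 × 9.81) = 1521.0 × 0.75 / 19.62 = 58.14 m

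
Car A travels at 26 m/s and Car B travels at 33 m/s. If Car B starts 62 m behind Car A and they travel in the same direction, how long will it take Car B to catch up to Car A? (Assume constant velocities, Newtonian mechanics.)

Relative speed: v_rel = 33 - 26 = 7 m/s
Time to catch: t = d₀/v_rel = 62/7 = 8.86 s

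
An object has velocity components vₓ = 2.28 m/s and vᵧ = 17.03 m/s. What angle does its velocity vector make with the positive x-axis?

θ = arctan(vᵧ/vₓ) = arctan(17.03/2.28) = 82.37°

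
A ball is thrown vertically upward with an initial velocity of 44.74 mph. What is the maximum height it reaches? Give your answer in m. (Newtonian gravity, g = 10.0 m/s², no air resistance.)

v₀ = 44.74 mph × 0.44704 = 20.0006 m/s
h_max = v₀² / (2g) = 20.0006² / (2 × 10.0) = 400.024 / 20.0 = 20.0 m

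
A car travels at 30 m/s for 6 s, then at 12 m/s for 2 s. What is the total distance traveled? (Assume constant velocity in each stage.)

d₁ = v₁t₁ = 30 × 6 = 180 m
d₂ = v₂t₂ = 12 × 2 = 24 m
d_total = 180 + 24 = 204 m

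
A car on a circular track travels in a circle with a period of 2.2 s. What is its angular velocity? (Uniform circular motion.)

ω = 2π/T = 2π/2.2 = 2.856 rad/s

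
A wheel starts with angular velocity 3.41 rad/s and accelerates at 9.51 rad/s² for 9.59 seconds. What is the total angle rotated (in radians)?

θ = ω₀t + ½αt² = 3.41×9.59 + ½×9.51×9.59² = 470.01 rad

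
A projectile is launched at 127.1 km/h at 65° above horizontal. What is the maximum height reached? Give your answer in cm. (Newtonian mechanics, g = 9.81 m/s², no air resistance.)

v₀ = 127.1 km/h × 0.2777777777777778 = 35.3056 m/s
H = v₀² × sin²(θ) / (2g) = 35.3056² × sin(65°)² / (2 × 9.81) = 1246.49 × 0.821394 / 19.62 = 52.1845 m
H = 52.1845 m / 0.01 = 5218 cm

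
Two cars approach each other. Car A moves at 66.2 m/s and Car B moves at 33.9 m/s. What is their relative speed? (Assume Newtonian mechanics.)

v_rel = v_A + v_B = 66.2 + 33.9 = 100.1 m/s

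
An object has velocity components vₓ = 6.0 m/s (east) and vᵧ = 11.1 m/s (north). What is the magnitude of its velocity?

|v| = √(vₓ² + vᵧ²) = √(6.0² + 11.1²) = √(159.21) = 12.62 m/s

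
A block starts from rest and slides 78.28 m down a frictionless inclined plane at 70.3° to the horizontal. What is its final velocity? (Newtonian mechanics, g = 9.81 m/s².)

a = g sin(θ) = 9.81 × sin(70.3°) = 9.2358 m/s²
v = √(2ad) = √(2 × 9.2358 × 78.28) = 38.03 m/s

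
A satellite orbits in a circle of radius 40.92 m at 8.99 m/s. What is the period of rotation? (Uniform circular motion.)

T = 2πr/v = 2π×40.92/8.99 = 28.6 s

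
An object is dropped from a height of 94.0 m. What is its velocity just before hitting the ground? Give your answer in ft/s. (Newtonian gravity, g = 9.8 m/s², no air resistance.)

v = √(2gh) = √(2 × 9.8 × 94.0) = 42.9232 m/s
v = 42.9232 m/s / 0.3048 = 140.8 ft/s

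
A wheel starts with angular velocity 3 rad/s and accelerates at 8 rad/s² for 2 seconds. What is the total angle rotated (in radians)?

θ = ω₀t + ½αt² = 3×2 + ½×8×2² = 22.0 rad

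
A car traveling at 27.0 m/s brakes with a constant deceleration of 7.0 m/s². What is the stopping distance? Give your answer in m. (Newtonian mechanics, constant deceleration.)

d = v₀² / (2a) = 27.0² / (2 × 7.0) = 729.0 / 14.0 = 52.07 m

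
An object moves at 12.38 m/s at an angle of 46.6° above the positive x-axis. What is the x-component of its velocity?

vₓ = v cos(θ) = 12.38 × cos(46.6°) = 8.51 m/s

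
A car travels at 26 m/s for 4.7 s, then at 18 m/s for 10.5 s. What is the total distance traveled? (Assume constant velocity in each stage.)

d₁ = v₁t₁ = 26 × 4.7 = 122.2 m
d₂ = v₂t₂ = 18 × 10.5 = 189.0 m
d_total = 122.2 + 189.0 = 311.2 m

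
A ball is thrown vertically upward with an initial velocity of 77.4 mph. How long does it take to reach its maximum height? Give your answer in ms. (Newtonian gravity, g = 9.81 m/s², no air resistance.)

v₀ = 77.4 mph × 0.44704 = 34.6009 m/s
t_up = v₀ / g = 34.6009 / 9.81 = 3.5271 s
t_up = 3.5271 s / 0.001 = 3527 ms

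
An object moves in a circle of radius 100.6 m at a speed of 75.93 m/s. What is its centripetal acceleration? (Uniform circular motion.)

a_c = v²/r = 75.93²/100.6 = 5765.3649/100.6 = 57.31 m/s²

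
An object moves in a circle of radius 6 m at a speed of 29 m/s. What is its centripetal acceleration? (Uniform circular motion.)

a_c = v²/r = 29²/6 = 841/6 = 140.17 m/s²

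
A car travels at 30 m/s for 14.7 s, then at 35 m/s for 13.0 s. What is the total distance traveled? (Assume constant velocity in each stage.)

d₁ = v₁t₁ = 30 × 14.7 = 441.0 m
d₂ = v₂t₂ = 35 × 13.0 = 455.0 m
d_total = 441.0 + 455.0 = 896.0 m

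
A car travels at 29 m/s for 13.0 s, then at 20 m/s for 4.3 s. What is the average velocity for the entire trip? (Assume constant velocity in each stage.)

d₁ = v₁t₁ = 29 × 13.0 = 377.0 m
d₂ = v₂t₂ = 20 × 4.3 = 86.0 m
d_total = 463.0 m, t_total = 17.3 s
v_avg = d_total/t_total = 463.0/17.3 = 26.76 m/s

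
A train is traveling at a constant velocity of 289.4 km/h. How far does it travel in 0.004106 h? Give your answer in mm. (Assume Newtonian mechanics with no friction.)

v = 289.4 km/h × 0.2777777777777778 = 80.3889 m/s
t = 0.004106 h × 3600.0 = 14.7816 s
d = v × t = 80.3889 × 14.7816 = 1188.28 m
d = 1188.28 m / 0.001 = 1188000 mm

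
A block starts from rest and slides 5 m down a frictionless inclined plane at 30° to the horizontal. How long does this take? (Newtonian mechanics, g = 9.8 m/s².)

a = g sin(θ) = 9.8 × sin(30°) = 4.9 m/s²
t = √(2d/a) = √(2 × 5 / 4.9) = 1.43 s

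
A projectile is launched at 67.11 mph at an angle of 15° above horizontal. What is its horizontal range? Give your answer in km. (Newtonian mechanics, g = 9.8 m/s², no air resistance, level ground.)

v₀ = 67.11 mph × 0.44704 = 30.0009 m/s
R = v₀² × sin(2θ) / g = 30.0009² × sin(2 × 15°) / 9.8 = 900.054 × 0.5 / 9.8 = 45.9211 m
R = 45.9211 m / 1000.0 = 0.04592 km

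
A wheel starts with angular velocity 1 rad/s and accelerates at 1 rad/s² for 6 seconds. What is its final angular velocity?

ω = ω₀ + αt = 1 + 1 × 6 = 7 rad/s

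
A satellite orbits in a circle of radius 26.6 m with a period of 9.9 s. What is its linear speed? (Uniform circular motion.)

v = 2πr/T = 2π×26.6/9.9 = 16.88 m/s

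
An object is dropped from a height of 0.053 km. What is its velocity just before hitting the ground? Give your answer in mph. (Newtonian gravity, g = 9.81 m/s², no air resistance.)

h = 0.053 km × 1000.0 = 53.0 m
v = √(2gh) = √(2 × 9.81 × 53.0) = 32.2469 m/s
v = 32.2469 m/s / 0.44704 = 72.13 mph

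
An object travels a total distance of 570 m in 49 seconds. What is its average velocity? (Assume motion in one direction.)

v_avg = Δd / Δt = 570 / 49 = 11.63 m/s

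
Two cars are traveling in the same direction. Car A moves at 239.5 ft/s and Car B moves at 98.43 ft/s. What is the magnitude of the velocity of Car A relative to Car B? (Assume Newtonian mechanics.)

v_rel = |v_A - v_B| = |239.5 - 98.43| = 141.07 ft/s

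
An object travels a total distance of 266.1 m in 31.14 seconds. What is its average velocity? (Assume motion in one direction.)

v_avg = Δd / Δt = 266.1 / 31.14 = 8.55 m/s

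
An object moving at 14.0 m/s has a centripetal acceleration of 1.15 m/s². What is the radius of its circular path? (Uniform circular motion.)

r = v²/a_c = 14.0²/1.15 = 170.43 m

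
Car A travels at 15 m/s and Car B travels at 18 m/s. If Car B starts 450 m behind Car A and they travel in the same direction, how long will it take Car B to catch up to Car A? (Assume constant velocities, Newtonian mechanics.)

Relative speed: v_rel = 18 - 15 = 3 m/s
Time to catch: t = d₀/v_rel = 450/3 = 150.0 s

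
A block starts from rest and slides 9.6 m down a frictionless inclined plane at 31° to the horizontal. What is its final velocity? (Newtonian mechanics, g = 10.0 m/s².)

a = g sin(θ) = 10.0 × sin(31°) = 5.1504 m/s²
v = √(2ad) = √(2 × 5.1504 × 9.6) = 9.94 m/s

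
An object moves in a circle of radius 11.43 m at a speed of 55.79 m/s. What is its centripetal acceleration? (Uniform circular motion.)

a_c = v²/r = 55.79²/11.43 = 3112.5241/11.43 = 272.31 m/s²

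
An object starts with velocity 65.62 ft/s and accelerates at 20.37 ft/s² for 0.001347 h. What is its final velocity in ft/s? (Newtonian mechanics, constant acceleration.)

v₀ = 65.62 ft/s × 0.3048 = 20.001 m/s
a = 20.37 ft/s² × 0.3048 = 6.20878 m/s²
t = 0.001347 h × 3600.0 = 4.8492 s
v = v₀ + a × t = 20.001 + 6.20878 × 4.8492 = 50.1086 m/s
v = 50.1086 m/s / 0.3048 = 164.4 ft/s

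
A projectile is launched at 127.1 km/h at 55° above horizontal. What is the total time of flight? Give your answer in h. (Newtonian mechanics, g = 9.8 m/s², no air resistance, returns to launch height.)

v₀ = 127.1 km/h × 0.2777777777777778 = 35.3056 m/s
T = 2 × v₀ × sin(θ) / g = 2 × 35.3056 × sin(55°) / 9.8 = 2 × 35.3056 × 0.819152 / 9.8 = 5.90217 s
T = 5.90217 s / 3600.0 = 0.001639 h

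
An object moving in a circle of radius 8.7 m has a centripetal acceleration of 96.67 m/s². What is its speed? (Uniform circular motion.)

v = √(a_c × r) = √(96.67 × 8.7) = 29.0 m/s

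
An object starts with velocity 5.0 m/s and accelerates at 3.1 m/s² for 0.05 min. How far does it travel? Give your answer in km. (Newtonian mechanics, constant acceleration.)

t = 0.05 min × 60.0 = 3.0 s
d = v₀ × t + ½ × a × t² = 5.0 × 3.0 + 0.5 × 3.1 × 3.0² = 28.95 m
d = 28.95 m / 1000.0 = 0.02895 km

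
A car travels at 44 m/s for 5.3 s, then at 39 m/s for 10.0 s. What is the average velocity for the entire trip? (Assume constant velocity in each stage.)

d₁ = v₁t₁ = 44 × 5.3 = 233.2 m
d₂ = v₂t₂ = 39 × 10.0 = 390.0 m
d_total = 623.2 m, t_total = 15.3 s
v_avg = d_total/t_total = 623.2/15.3 = 40.73 m/s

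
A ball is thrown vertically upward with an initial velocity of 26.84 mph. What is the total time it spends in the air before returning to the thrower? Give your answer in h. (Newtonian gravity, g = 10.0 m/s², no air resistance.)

v₀ = 26.84 mph × 0.44704 = 11.9986 m/s
t_total = 2 × v₀ / g = 2 × 11.9986 / 10.0 = 2.39972 s
t_total = 2.39972 s / 3600.0 = 0.0006666 h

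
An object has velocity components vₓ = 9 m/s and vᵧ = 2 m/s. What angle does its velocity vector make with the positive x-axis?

θ = arctan(vᵧ/vₓ) = arctan(2/9) = 12.53°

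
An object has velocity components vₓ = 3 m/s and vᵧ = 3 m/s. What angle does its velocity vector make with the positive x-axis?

θ = arctan(vᵧ/vₓ) = arctan(3/3) = 45.0°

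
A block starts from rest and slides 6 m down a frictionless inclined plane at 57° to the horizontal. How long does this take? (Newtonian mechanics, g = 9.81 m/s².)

a = g sin(θ) = 9.81 × sin(57°) = 8.2274 m/s²
t = √(2d/a) = √(2 × 6 / 8.2274) = 1.21 s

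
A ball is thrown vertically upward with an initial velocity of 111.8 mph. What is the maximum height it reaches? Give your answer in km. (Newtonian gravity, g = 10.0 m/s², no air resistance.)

v₀ = 111.8 mph × 0.44704 = 49.9791 m/s
h_max = v₀² / (2g) = 49.9791² / (2 × 10.0) = 2497.91 / 20.0 = 124.895 m
h_max = 124.895 m / 1000.0 = 0.1249 km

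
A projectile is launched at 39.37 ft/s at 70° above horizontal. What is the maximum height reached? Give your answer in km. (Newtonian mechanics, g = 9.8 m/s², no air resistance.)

v₀ = 39.37 ft/s × 0.3048 = 11.99998 m/s
H = v₀² × sin²(θ) / (2g) = 11.99998² × sin(70°)² / (2 × 9.8) = 143.9995 × 0.8830222 / 19.6 = 6.487488 m
H = 6.487488 m / 1000.0 = 0.006487 km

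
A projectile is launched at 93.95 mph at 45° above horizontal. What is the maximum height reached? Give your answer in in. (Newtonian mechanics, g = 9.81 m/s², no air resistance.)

v₀ = 93.95 mph × 0.44704 = 41.9994 m/s
H = v₀² × sin²(θ) / (2g) = 41.9994² × sin(45°)² / (2 × 9.81) = 1763.95 × 0.5 / 19.62 = 44.9529 m
H = 44.9529 m / 0.0254 = 1770 in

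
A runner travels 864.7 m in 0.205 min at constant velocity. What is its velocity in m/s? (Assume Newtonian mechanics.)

t = 0.205 min × 60.0 = 12.3 s
v = d / t = 864.7 / 12.3 = 70.3 m/s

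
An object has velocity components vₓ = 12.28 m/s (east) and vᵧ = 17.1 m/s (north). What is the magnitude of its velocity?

|v| = √(vₓ² + vᵧ²) = √(12.28² + 17.1²) = √(443.2084) = 21.05 m/s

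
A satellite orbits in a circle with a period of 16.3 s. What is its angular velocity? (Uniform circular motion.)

ω = 2π/T = 2π/16.3 = 0.3855 rad/s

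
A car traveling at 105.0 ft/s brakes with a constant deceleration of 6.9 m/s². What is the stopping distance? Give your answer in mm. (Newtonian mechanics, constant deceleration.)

v₀ = 105.0 ft/s × 0.3048 = 32.004 m/s
d = v₀² / (2a) = 32.004² / (2 × 6.9) = 1024.26 / 13.8 = 74.2217 m
d = 74.2217 m / 0.001 = 74220 mm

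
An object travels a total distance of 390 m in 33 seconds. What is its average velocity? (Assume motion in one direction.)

v_avg = Δd / Δt = 390 / 33 = 11.82 m/s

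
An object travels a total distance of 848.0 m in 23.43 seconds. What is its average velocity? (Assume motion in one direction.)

v_avg = Δd / Δt = 848.0 / 23.43 = 36.19 m/s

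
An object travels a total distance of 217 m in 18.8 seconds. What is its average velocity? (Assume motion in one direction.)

v_avg = Δd / Δt = 217 / 18.8 = 11.54 m/s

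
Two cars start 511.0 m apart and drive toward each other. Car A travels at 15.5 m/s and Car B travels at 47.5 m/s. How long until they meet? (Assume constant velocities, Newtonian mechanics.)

Combined speed: v_combined = 15.5 + 47.5 = 63.0 m/s
Time to meet: t = d/v_combined = 511.0/63.0 = 8.11 s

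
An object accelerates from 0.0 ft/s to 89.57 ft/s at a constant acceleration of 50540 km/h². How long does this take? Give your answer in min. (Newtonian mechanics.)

v₀ = 0.0 ft/s × 0.3048 = 0.0 m/s
v = 89.57 ft/s × 0.3048 = 27.3009 m/s
a = 50540 km/h² × 7.716049382716049e-05 = 3.89969 m/s²
t = (v - v₀) / a = (27.3009 - 0.0) / 3.89969 = 7.00079 s
t = 7.00079 s / 60.0 = 0.1167 min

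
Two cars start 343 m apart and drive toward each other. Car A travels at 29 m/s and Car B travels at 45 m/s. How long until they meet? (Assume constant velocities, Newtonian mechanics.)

Combined speed: v_combined = 29 + 45 = 74 m/s
Time to meet: t = d/v_combined = 343/74 = 4.64 s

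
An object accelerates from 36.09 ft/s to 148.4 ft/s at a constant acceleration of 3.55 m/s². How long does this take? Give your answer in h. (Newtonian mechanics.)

v₀ = 36.09 ft/s × 0.3048 = 11.0002 m/s
v = 148.4 ft/s × 0.3048 = 45.2323 m/s
t = (v - v₀) / a = (45.2323 - 11.0002) / 3.55 = 9.64285 s
t = 9.64285 s / 3600.0 = 0.002679 h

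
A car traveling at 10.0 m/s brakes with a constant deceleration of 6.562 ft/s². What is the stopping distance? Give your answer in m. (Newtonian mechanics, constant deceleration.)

a = 6.562 ft/s² × 0.3048 = 2.0001 m/s²
d = v₀² / (2a) = 10.0² / (2 × 2.0001) = 100.0 / 4.0002 = 25.0 m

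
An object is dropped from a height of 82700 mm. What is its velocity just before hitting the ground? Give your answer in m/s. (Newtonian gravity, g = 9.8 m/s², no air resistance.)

h = 82700 mm × 0.001 = 82.7 m
v = √(2gh) = √(2 × 9.8 × 82.7) = 40.26 m/s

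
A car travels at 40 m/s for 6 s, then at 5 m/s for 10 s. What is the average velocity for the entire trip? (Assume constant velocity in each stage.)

d₁ = v₁t₁ = 40 × 6 = 240 m
d₂ = v₂t₂ = 5 × 10 = 50 m
d_total = 290 m, t_total = 16 s
v_avg = d_total/t_total = 290/16 = 18.12 m/s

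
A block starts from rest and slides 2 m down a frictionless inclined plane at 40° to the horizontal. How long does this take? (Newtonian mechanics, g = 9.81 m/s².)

a = g sin(θ) = 9.81 × sin(40°) = 6.3057 m/s²
t = √(2d/a) = √(2 × 2 / 6.3057) = 0.8 s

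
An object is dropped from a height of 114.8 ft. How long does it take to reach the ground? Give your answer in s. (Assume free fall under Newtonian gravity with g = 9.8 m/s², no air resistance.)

h = 114.8 ft × 0.3048 = 34.991 m
t = √(2h/g) = √(2 × 34.991 / 9.8) = 2.672 s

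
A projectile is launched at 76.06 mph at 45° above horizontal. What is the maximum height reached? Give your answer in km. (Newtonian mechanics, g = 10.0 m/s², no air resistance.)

v₀ = 76.06 mph × 0.44704 = 34.0019 m/s
H = v₀² × sin²(θ) / (2g) = 34.0019² × sin(45°)² / (2 × 10.0) = 1156.13 × 0.5 / 20.0 = 28.9033 m
H = 28.9033 m / 1000.0 = 0.0289 km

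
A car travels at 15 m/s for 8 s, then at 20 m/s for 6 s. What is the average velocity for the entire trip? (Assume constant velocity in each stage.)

d₁ = v₁t₁ = 15 × 8 = 120 m
d₂ = v₂t₂ = 20 × 6 = 120 m
d_total = 240 m, t_total = 14 s
v_avg = d_total/t_total = 240/14 = 17.14 m/s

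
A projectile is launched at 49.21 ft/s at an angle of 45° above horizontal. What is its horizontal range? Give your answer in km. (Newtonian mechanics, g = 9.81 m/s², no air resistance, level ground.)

v₀ = 49.21 ft/s × 0.3048 = 14.9992 m/s
R = v₀² × sin(2θ) / g = 14.9992² × sin(2 × 45°) / 9.81 = 224.976 × 1.0 / 9.81 = 22.9333 m
R = 22.9333 m / 1000.0 = 0.02293 km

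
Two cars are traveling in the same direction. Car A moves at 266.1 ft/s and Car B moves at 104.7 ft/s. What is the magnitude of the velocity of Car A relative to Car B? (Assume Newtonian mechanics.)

v_rel = |v_A - v_B| = |266.1 - 104.7| = 161.4 ft/s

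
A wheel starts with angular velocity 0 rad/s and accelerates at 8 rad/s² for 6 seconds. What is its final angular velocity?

ω = ω₀ + αt = 0 + 8 × 6 = 48 rad/s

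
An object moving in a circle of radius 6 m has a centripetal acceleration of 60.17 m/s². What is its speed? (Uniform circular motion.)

v = √(a_c × r) = √(60.17 × 6) = 19.0 m/s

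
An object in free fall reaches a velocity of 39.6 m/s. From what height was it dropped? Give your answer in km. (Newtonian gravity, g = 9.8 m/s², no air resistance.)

h = v² / (2g) = 39.6² / (2 × 9.8) = 80.0082 m
h = 80.0082 m / 1000.0 = 0.08001 km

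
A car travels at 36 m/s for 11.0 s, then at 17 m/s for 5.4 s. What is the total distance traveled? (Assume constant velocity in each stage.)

d₁ = v₁t₁ = 36 × 11.0 = 396.0 m
d₂ = v₂t₂ = 17 × 5.4 = 91.8 m
d_total = 396.0 + 91.8 = 487.8 m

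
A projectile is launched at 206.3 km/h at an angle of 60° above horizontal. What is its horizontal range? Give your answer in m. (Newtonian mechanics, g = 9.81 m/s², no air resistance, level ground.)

v₀ = 206.3 km/h × 0.2777777777777778 = 57.3056 m/s
R = v₀² × sin(2θ) / g = 57.3056² × sin(2 × 60°) / 9.81 = 3283.93 × 0.866025 / 9.81 = 289.9 m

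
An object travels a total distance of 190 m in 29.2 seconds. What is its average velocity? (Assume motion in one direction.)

v_avg = Δd / Δt = 190 / 29.2 = 6.51 m/s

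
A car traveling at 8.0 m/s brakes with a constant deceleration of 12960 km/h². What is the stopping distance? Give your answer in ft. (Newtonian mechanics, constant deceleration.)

a = 12960 km/h² × 7.716049382716049e-05 = 1.0 m/s²
d = v₀² / (2a) = 8.0² / (2 × 1.0) = 64.0 / 2.0 = 32.0 m
d = 32.0 m / 0.3048 = 105.0 ft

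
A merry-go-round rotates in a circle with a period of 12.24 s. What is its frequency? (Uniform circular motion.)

f = 1/T = 1/12.24 = 0.0817 Hz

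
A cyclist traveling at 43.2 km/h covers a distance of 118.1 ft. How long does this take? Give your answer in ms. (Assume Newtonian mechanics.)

d = 118.1 ft × 0.3048 = 35.9969 m
v = 43.2 km/h × 0.2777777777777778 = 12.0 m/s
t = d / v = 35.9969 / 12.0 = 2.99974 s
t = 2.99974 s / 0.001 = 3000 ms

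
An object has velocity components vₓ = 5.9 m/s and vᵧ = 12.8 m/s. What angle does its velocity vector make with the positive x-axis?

θ = arctan(vᵧ/vₓ) = arctan(12.8/5.9) = 65.25°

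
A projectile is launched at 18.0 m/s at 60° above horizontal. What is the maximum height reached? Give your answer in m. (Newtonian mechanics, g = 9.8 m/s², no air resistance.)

H = v₀² × sin²(θ) / (2g) = 18.0² × sin(60°)² / (2 × 9.8) = 324.0 × 0.75 / 19.6 = 12.4 m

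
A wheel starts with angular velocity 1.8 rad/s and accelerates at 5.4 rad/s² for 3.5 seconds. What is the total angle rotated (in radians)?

θ = ω₀t + ½αt² = 1.8×3.5 + ½×5.4×3.5² = 39.38 rad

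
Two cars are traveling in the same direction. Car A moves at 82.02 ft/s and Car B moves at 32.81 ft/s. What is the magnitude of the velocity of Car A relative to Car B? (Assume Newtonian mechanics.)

v_rel = |v_A - v_B| = |82.02 - 32.81| = 49.21 ft/s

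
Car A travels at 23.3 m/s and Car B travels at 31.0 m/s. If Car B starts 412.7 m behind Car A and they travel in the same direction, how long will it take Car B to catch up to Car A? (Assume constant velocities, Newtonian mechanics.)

Relative speed: v_rel = 31.0 - 23.3 = 7.7 m/s
Time to catch: t = d₀/v_rel = 412.7/7.7 = 53.6 s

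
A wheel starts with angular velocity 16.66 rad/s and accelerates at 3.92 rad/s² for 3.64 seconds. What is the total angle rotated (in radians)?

θ = ω₀t + ½αt² = 16.66×3.64 + ½×3.92×3.64² = 86.61 rad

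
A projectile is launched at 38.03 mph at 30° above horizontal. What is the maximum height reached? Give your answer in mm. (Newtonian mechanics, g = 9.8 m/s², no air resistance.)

v₀ = 38.03 mph × 0.44704 = 17.0009 m/s
H = v₀² × sin²(θ) / (2g) = 17.0009² × sin(30°)² / (2 × 9.8) = 289.031 × 0.25 / 19.6 = 3.68662 m
H = 3.68662 m / 0.001 = 3687 mm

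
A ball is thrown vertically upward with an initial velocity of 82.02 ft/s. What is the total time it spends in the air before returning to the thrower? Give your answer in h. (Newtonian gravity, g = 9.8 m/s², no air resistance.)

v₀ = 82.02 ft/s × 0.3048 = 24.9997 m/s
t_total = 2 × v₀ / g = 2 × 24.9997 / 9.8 = 5.10198 s
t_total = 5.10198 s / 3600.0 = 0.001417 h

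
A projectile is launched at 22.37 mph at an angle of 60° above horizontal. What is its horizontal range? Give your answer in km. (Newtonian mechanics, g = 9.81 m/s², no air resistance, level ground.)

v₀ = 22.37 mph × 0.44704 = 10.00028 m/s
R = v₀² × sin(2θ) / g = 10.00028² × sin(2 × 60°) / 9.81 = 100.0056 × 0.8660254 / 9.81 = 8.82848 m
R = 8.82848 m / 1000.0 = 0.008828 km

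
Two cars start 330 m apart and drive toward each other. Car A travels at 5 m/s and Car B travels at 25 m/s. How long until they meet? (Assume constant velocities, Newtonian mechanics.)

Combined speed: v_combined = 5 + 25 = 30 m/s
Time to meet: t = d/v_combined = 330/30 = 11.0 s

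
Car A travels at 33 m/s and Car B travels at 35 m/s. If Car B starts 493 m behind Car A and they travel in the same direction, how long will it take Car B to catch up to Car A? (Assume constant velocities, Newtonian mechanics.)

Relative speed: v_rel = 35 - 33 = 2 m/s
Time to catch: t = d₀/v_rel = 493/2 = 246.5 s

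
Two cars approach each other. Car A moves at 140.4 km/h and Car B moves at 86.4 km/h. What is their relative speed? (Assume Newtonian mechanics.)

v_rel = v_A + v_B = 140.4 + 86.4 = 226.8 km/h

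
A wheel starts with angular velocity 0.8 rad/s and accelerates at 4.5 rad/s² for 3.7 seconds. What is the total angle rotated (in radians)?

θ = ω₀t + ½αt² = 0.8×3.7 + ½×4.5×3.7² = 33.76 rad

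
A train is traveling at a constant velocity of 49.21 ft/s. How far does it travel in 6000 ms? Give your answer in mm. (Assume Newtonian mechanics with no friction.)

v = 49.21 ft/s × 0.3048 = 14.9992 m/s
t = 6000 ms × 0.001 = 6.0 s
d = v × t = 14.9992 × 6.0 = 89.9952 m
d = 89.9952 m / 0.001 = 90000 mm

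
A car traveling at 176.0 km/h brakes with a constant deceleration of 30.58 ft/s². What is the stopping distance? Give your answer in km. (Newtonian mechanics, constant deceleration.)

v₀ = 176.0 km/h × 0.2777777777777778 = 48.8889 m/s
a = 30.58 ft/s² × 0.3048 = 9.32078 m/s²
d = v₀² / (2a) = 48.8889² / (2 × 9.32078) = 2390.12 / 18.6416 = 128.214 m
d = 128.214 m / 1000.0 = 0.1282 km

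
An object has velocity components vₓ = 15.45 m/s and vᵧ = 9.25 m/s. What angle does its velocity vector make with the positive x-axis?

θ = arctan(vᵧ/vₓ) = arctan(9.25/15.45) = 30.91°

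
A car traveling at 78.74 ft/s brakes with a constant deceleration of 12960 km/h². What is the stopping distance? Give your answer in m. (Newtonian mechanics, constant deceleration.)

v₀ = 78.74 ft/s × 0.3048 = 24.0 m/s
a = 12960 km/h² × 7.716049382716049e-05 = 1.0 m/s²
d = v₀² / (2a) = 24.0² / (2 × 1.0) = 576.0 / 2.0 = 288.0 m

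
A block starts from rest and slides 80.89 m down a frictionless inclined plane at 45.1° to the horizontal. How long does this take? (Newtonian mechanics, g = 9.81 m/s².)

a = g sin(θ) = 9.81 × sin(45.1°) = 6.9488 m/s²
t = √(2d/a) = √(2 × 80.89 / 6.9488) = 4.83 s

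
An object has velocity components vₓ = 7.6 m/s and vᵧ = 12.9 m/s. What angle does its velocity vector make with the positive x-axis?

θ = arctan(vᵧ/vₓ) = arctan(12.9/7.6) = 59.5°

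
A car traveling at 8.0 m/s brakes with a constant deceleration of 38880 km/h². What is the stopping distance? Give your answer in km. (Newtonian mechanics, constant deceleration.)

a = 38880 km/h² × 7.716049382716049e-05 = 3.0 m/s²
d = v₀² / (2a) = 8.0² / (2 × 3.0) = 64.0 / 6.0 = 10.6667 m
d = 10.6667 m / 1000.0 = 0.01067 km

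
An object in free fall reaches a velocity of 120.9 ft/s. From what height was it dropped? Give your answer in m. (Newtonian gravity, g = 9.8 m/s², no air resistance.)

v = 120.9 ft/s × 0.3048 = 36.8503 m/s
h = v² / (2g) = 36.8503² / (2 × 9.8) = 69.28 m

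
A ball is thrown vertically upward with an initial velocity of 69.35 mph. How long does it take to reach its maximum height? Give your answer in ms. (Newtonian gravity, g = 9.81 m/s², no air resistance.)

v₀ = 69.35 mph × 0.44704 = 31.0022 m/s
t_up = v₀ / g = 31.0022 / 9.81 = 3.16027 s
t_up = 3.16027 s / 0.001 = 3160 ms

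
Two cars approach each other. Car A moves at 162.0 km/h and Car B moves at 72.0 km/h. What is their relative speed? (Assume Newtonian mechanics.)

v_rel = v_A + v_B = 162.0 + 72.0 = 234.0 km/h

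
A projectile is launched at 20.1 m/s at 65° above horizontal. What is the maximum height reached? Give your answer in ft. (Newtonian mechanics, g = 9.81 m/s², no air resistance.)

H = v₀² × sin²(θ) / (2g) = 20.1² × sin(65°)² / (2 × 9.81) = 404.01 × 0.821394 / 19.62 = 16.9139 m
H = 16.9139 m / 0.3048 = 55.49 ft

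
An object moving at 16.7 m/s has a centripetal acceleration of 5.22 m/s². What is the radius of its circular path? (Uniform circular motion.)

r = v²/a_c = 16.7²/5.22 = 53.43 m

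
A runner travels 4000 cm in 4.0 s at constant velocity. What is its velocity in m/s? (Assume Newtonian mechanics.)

d = 4000 cm × 0.01 = 40.0 m
v = d / t = 40.0 / 4.0 = 10.0 m/s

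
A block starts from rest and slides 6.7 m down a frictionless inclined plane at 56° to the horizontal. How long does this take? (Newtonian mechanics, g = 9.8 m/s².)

a = g sin(θ) = 9.8 × sin(56°) = 8.1246 m/s²
t = √(2d/a) = √(2 × 6.7 / 8.1246) = 1.28 s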